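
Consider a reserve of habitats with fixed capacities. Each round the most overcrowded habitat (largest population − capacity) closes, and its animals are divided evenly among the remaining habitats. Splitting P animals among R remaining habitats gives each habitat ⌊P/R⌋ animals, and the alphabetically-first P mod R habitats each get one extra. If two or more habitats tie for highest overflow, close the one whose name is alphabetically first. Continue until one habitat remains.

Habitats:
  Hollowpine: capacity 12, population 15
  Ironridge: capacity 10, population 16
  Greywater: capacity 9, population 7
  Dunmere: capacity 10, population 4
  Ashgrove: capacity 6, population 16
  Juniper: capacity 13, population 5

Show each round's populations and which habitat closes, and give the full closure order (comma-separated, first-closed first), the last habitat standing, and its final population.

Closure order: Ashgrove, Ironridge, Hollowpine, Greywater, Dunmere
Last habitat: Juniper with 63 animals

Round 1: Ashgrove=16 Dunmere=4 Greywater=7 Hollowpine=15 Ironridge=16 Juniper=5 → close Ashgrove (overflow 10)
  16÷5 = 3 each, +1 to first 1
Round 2: Dunmere=8 Greywater=10 Hollowpine=18 Ironridge=19 Juniper=8 → close Ironridge (overflow 9)
  19÷4 = 4 each, +1 to first 3
Round 3: Dunmere=13 Greywater=15 Hollowpine=23 Juniper=12 → close Hollowpine (overflow 11)
  23÷3 = 7 each, +1 to first 2
Round 4: Dunmere=21 Greywater=23 Juniper=19 → close Greywater (overflow 14)
  23÷2 = 11 each, +1 to first 1
Round 5: Dunmere=33 Juniper=30 → close Dunmere (overflow 23)
  33÷1 = 33 each, +1 to first 0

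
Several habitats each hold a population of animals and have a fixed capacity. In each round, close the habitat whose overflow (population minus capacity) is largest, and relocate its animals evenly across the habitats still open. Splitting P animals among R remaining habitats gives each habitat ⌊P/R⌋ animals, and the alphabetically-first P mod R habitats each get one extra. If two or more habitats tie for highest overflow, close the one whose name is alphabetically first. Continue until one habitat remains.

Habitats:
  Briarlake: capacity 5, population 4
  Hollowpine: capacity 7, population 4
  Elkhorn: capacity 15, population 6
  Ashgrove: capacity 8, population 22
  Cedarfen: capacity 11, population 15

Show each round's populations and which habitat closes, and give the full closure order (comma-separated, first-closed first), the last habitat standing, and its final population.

Closure order: Ashgrove, Cedarfen, Briarlake, Hollowpine
Last habitat: Elkhorn with 51 animals

Round 1: Ashgrove=22 Briarlake=4 Cedarfen=15 Elkhorn=6 Hollowpine=4 → close Ashgrove (overflow 14)
  22÷4 = 5 each, +1 to first 2
Round 2: Briarlake=10 Cedarfen=21 Elkhorn=11 Hollowpine=9 → close Cedarfen (overflow 10)
  21÷3 = 7 each, +1 to first 0
Round 3: Briarlake=17 Elkhorn=18 Hollowpine=16 → close Briarlake (overflow 12)
  17÷2 = 8 each, +1 to first 1
Round 4: Elkhorn=27 Hollowpine=24 → close Hollowpine (overflow 17)
  24÷1 = 24 each, +1 to first 0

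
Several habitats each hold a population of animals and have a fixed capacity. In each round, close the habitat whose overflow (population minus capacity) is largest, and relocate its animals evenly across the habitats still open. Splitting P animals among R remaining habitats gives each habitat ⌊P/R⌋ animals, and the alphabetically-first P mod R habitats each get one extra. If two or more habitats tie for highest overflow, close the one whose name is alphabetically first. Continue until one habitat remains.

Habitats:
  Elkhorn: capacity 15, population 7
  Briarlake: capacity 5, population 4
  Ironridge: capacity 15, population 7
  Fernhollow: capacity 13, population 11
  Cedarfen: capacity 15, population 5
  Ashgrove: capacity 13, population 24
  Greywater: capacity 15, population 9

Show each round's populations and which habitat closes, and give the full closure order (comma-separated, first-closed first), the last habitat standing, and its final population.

Closure order: Ashgrove, Briarlake, Fernhollow, Greywater, Elkhorn, Cedarfen
Last habitat: Ironridge with 67 animals

Round 1: Ashgrove=24 Briarlake=4 Cedarfen=5 Elkhorn=7 Fernhollow=11 Greywater=9 Ironridge=7 → close Ashgrove (overflow 11)
  24÷6 = 4 each, +1 to first 0
Round 2: Briarlake=8 Cedarfen=9 Elkhorn=11 Fernhollow=15 Greywater=13 Ironridge=11 → close Briarlake (overflow 3)
  8÷5 = 1 each, +1 to first 3
Round 3: Cedarfen=11 Elkhorn=13 Fernhollow=17 Greywater=14 Ironridge=12 → close Fernhollow (overflow 4)
  17÷4 = 4 each, +1 to first 1
Round 4: Cedarfen=16 Elkhorn=17 Greywater=18 Ironridge=16 → close Greywater (overflow 3)
  18÷3 = 6 each, +1 to first 0
Round 5: Cedarfen=22 Elkhorn=23 Ironridge=22 → close Elkhorn (overflow 8)
  23÷2 = 11 each, +1 to first 1
Round 6: Cedarfen=34 Ironridge=33 → close Cedarfen (overflow 19)
  34÷1 = 34 each, +1 to first 0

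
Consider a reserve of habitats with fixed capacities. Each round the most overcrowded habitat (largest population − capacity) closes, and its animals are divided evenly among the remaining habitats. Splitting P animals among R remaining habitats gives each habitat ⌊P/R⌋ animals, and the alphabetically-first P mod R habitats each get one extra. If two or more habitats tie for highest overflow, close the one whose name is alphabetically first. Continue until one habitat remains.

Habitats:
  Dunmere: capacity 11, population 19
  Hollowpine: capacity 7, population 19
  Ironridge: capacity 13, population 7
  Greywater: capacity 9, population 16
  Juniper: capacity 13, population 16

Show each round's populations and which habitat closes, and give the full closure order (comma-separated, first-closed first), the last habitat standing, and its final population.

Closure order: Hollowpine, Dunmere, Greywater, Juniper
Last habitat: Ironridge with 77 animals

Round 1: Dunmere=19 Greywater=16 Hollowpine=19 Ironridge=7 Juniper=16 → close Hollowpine (overflow 12)
  19÷4 = 4 each, +1 to first 3
Round 2: Dunmere=24 Greywater=21 Ironridge=12 Juniper=20 → close Dunmere (overflow 13)
  24÷3 = 8 each, +1 to first 0
Round 3: Greywater=29 Ironridge=20 Juniper=28 → close Greywater (overflow 20)
  29÷2 = 14 each, +1 to first 1
Round 4: Ironridge=35 Juniper=42 → close Juniper (overflow 29)
  42÷1 = 42 each, +1 to first 0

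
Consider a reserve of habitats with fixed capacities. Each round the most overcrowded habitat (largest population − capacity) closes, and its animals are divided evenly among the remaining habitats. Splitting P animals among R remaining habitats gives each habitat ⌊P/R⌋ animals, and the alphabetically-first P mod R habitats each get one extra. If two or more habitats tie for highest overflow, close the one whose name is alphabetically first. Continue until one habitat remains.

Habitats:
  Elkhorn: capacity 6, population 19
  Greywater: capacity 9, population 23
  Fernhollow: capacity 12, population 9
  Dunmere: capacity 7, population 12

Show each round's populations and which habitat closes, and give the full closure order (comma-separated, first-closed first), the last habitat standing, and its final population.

Round 1: Dunmere=12 Elkhorn=19 Fernhollow=9 Greywater=23 → close Greywater (overflow 14)
  23÷3 = 7 each, +1 to first 2
Round 2: Dunmere=20 Elkhorn=27 Fernhollow=16 → close Elkhorn (overflow 21)
  27÷2 = 13 each, +1 to first 1
Round 3: Dunmere=34 Fernhollow=29 → close Dunmere (overflow 27)
  34÷1 = 34 each, +1 to first 0

Closure order: Greywater, Elkhorn, Dunmere
Last habitat: Fernhollow with 63 animals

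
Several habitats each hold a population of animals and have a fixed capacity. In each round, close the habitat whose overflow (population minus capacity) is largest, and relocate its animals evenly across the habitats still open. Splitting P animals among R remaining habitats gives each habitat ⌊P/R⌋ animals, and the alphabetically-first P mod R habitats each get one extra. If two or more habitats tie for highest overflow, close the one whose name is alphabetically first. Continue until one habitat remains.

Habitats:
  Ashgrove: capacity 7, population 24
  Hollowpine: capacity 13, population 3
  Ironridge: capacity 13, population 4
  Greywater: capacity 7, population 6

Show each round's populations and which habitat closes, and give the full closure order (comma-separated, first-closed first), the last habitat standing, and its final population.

Closure order: Ashgrove, Greywater, Ironridge
Last habitat: Hollowpine with 37 animals

Round 1: Ashgrove=24 Greywater=6 Hollowpine=3 Ironridge=4 → close Ashgrove (overflow 17)
  24÷3 = 8 each, +1 to first 0
Round 2: Greywater=14 Hollowpine=11 Ironridge=12 → close Greywater (overflow 7)
  14÷2 = 7 each, +1 to first 0
Round 3: Hollowpine=18 Ironridge=19 → close Ironridge (overflow 6)
  19÷1 = 19 each, +1 to first 0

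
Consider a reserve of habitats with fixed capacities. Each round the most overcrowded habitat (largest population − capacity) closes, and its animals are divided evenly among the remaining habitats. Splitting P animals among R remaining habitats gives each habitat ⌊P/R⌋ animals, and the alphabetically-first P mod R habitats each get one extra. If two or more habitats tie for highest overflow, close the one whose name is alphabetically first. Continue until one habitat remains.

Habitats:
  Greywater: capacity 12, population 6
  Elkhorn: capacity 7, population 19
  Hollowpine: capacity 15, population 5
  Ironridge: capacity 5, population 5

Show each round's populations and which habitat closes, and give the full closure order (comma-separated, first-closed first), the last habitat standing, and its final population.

Round 1: Elkhorn=19 Greywater=6 Hollowpine=5 Ironridge=5 → close Elkhorn (overflow 12)
  19÷3 = 6 each, +1 to first 1
Round 2: Greywater=13 Hollowpine=11 Ironridge=11 → close Ironridge (overflow 6)
  11÷2 = 5 each, +1 to first 1
Round 3: Greywater=19 Hollowpine=16 → close Greywater (overflow 7)
  19÷1 = 19 each, +1 to first 0

Closure order: Elkhorn, Ironridge, Greywater
Last habitat: Hollowpine with 35 animals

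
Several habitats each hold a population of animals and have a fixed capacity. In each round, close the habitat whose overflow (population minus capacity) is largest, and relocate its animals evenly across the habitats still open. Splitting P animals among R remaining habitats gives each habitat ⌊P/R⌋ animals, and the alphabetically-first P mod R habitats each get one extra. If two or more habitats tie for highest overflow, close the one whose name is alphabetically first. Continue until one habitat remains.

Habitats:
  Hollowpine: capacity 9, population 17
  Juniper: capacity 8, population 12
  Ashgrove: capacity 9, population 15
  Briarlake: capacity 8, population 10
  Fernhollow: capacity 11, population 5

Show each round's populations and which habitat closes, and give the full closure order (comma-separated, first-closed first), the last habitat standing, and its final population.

Closure order: Hollowpine, Ashgrove, Juniper, Briarlake
Last habitat: Fernhollow with 59 animals

Round 1: Ashgrove=15 Briarlake=10 Fernhollow=5 Hollowpine=17 Juniper=12 → close Hollowpine (overflow 8)
  17÷4 = 4 each, +1 to first 1
Round 2: Ashgrove=20 Briarlake=14 Fernhollow=9 Juniper=16 → close Ashgrove (overflow 11)
  20÷3 = 6 each, +1 to first 2
Round 3: Briarlake=21 Fernhollow=16 Juniper=22 → close Juniper (overflow 14)
  22÷2 = 11 each, +1 to first 0
Round 4: Briarlake=32 Fernhollow=27 → close Briarlake (overflow 24)
  32÷1 = 32 each, +1 to first 0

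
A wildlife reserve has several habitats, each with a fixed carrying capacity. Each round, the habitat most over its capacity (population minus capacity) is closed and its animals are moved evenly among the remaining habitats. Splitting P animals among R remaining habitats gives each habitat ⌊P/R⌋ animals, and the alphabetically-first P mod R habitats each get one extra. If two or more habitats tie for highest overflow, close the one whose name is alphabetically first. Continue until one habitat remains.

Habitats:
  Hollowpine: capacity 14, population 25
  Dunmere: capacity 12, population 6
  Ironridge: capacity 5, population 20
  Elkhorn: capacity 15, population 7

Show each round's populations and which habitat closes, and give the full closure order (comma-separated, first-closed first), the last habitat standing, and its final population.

Closure order: Ironridge, Hollowpine, Dunmere
Last habitat: Elkhorn with 58 animals

Round 1: Dunmere=6 Elkhorn=7 Hollowpine=25 Ironridge=20 → close Ironridge (overflow 15)
  20÷3 = 6 each, +1 to first 2
Round 2: Dunmere=13 Elkhorn=14 Hollowpine=31 → close Hollowpine (overflow 17)
  31÷2 = 15 each, +1 to first 1
Round 3: Dunmere=29 Elkhorn=29 → close Dunmere (overflow 17)
  29÷1 = 29 each, +1 to first 0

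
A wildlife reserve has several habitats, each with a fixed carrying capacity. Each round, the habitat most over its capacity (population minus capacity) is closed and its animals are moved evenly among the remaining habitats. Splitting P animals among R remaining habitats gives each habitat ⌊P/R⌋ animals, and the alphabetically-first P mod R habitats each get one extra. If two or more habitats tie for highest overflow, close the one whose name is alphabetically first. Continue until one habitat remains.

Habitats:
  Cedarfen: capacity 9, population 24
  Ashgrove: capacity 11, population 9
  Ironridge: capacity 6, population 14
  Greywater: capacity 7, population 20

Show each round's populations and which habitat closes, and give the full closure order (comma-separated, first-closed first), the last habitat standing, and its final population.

Round 1: Ashgrove=9 Cedarfen=24 Greywater=20 Ironridge=14 → close Cedarfen (overflow 15)
  24÷3 = 8 each, +1 to first 0
Round 2: Ashgrove=17 Greywater=28 Ironridge=22 → close Greywater (overflow 21)
  28÷2 = 14 each, +1 to first 0
Round 3: Ashgrove=31 Ironridge=36 → close Ironridge (overflow 30)
  36÷1 = 36 each, +1 to first 0

Closure order: Cedarfen, Greywater, Ironridge
Last habitat: Ashgrove with 67 animals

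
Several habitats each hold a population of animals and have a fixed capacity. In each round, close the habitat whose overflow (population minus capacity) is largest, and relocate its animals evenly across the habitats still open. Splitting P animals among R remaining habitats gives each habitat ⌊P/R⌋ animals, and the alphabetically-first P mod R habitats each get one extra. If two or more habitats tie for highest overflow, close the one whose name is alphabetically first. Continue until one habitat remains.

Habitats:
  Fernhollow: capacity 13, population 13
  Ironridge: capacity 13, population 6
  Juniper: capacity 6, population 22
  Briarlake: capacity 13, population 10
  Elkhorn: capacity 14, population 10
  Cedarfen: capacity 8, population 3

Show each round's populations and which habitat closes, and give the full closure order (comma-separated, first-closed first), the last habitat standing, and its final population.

Round 1: Briarlake=10 Cedarfen=3 Elkhorn=10 Fernhollow=13 Ironridge=6 Juniper=22 → close Juniper (overflow 16)
  22÷5 = 4 each, +1 to first 2
Round 2: Briarlake=15 Cedarfen=8 Elkhorn=14 Fernhollow=17 Ironridge=10 → close Fernhollow (overflow 4)
  17÷4 = 4 each, +1 to first 1
Round 3: Briarlake=20 Cedarfen=12 Elkhorn=18 Ironridge=14 → close Briarlake (overflow 7)
  20÷3 = 6 each, +1 to first 2
Round 4: Cedarfen=19 Elkhorn=25 Ironridge=20 → close Cedarfen (overflow 11)
  19÷2 = 9 each, +1 to first 1
Round 5: Elkhorn=35 Ironridge=29 → close Elkhorn (overflow 21)
  35÷1 = 35 each, +1 to first 0

Closure order: Juniper, Fernhollow, Briarlake, Cedarfen, Elkhorn
Last habitat: Ironridge with 64 animals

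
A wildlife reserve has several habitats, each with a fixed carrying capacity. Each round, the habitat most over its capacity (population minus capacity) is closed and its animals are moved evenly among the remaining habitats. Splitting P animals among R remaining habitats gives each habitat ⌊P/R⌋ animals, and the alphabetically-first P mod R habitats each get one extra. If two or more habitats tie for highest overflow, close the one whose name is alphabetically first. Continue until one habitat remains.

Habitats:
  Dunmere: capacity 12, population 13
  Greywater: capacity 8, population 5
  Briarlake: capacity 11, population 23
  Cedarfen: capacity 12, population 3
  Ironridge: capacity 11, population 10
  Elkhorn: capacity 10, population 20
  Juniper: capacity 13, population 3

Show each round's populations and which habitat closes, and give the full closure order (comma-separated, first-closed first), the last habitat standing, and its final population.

Closure order: Briarlake, Elkhorn, Dunmere, Ironridge, Greywater, Cedarfen
Last habitat: Juniper with 77 animals

Round 1: Briarlake=23 Cedarfen=3 Dunmere=13 Elkhorn=20 Greywater=5 Ironridge=10 Juniper=3 → close Briarlake (overflow 12)
  23÷6 = 3 each, +1 to first 5
Round 2: Cedarfen=7 Dunmere=17 Elkhorn=24 Greywater=9 Ironridge=14 Juniper=6 → close Elkhorn (overflow 14)
  24÷5 = 4 each, +1 to first 4
Round 3: Cedarfen=12 Dunmere=22 Greywater=14 Ironridge=19 Juniper=10 → close Dunmere (overflow 10)
  22÷4 = 5 each, +1 to first 2
Round 4: Cedarfen=18 Greywater=20 Ironridge=24 Juniper=15 → close Ironridge (overflow 13)
  24÷3 = 8 each, +1 to first 0
Round 5: Cedarfen=26 Greywater=28 Juniper=23 → close Greywater (overflow 20)
  28÷2 = 14 each, +1 to first 0
Round 6: Cedarfen=40 Juniper=37 → close Cedarfen (overflow 28)
  40÷1 = 40 each, +1 to first 0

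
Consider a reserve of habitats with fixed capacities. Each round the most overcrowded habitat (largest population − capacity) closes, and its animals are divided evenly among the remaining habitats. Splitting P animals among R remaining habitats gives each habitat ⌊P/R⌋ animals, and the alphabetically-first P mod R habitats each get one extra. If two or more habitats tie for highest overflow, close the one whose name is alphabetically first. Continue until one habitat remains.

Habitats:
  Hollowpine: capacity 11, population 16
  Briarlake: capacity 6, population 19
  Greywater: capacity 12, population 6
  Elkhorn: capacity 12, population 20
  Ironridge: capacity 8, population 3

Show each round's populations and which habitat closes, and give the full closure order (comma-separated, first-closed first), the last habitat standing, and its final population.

Round 1: Briarlake=19 Elkhorn=20 Greywater=6 Hollowpine=16 Ironridge=3 → close Briarlake (overflow 13)
  19÷4 = 4 each, +1 to first 3
Round 2: Elkhorn=25 Greywater=11 Hollowpine=21 Ironridge=7 → close Elkhorn (overflow 13)
  25÷3 = 8 each, +1 to first 1
Round 3: Greywater=20 Hollowpine=29 Ironridge=15 → close Hollowpine (overflow 18)
  29÷2 = 14 each, +1 to first 1
Round 4: Greywater=35 Ironridge=29 → close Greywater (overflow 23)
  35÷1 = 35 each, +1 to first 0

Closure order: Briarlake, Elkhorn, Hollowpine, Greywater
Last habitat: Ironridge with 64 animals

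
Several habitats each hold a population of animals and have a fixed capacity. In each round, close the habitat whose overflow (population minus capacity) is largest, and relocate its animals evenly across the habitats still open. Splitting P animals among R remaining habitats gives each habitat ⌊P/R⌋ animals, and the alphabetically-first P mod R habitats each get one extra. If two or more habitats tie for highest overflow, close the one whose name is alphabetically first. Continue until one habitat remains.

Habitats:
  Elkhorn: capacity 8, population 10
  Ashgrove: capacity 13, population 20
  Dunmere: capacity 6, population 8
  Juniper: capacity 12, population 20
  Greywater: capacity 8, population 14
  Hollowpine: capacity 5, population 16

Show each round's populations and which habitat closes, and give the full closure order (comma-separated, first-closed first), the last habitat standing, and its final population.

Closure order: Hollowpine, Ashgrove, Juniper, Greywater, Dunmere
Last habitat: Elkhorn with 88 animals

Round 1: Ashgrove=20 Dunmere=8 Elkhorn=10 Greywater=14 Hollowpine=16 Juniper=20 → close Hollowpine (overflow 11)
  16÷5 = 3 each, +1 to first 1
Round 2: Ashgrove=24 Dunmere=11 Elkhorn=13 Greywater=17 Juniper=23 → close Ashgrove (overflow 11)
  24÷4 = 6 each, +1 to first 0
Round 3: Dunmere=17 Elkhorn=19 Greywater=23 Juniper=29 → close Juniper (overflow 17)
  29÷3 = 9 each, +1 to first 2
Round 4: Dunmere=27 Elkhorn=29 Greywater=32 → close Greywater (overflow 24)
  32÷2 = 16 each, +1 to first 0
Round 5: Dunmere=43 Elkhorn=45 → close Dunmere (overflow 37)
  43÷1 = 43 each, +1 to first 0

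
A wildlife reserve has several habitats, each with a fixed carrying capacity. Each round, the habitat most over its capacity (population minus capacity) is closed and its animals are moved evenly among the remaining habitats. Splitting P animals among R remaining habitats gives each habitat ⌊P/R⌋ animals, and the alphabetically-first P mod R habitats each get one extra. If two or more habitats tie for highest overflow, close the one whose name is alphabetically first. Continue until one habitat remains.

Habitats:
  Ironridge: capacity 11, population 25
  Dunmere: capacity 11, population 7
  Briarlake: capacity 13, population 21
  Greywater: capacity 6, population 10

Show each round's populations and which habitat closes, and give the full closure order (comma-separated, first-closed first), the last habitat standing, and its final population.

Round 1: Briarlake=21 Dunmere=7 Greywater=10 Ironridge=25 → close Ironridge (overflow 14)
  25÷3 = 8 each, +1 to first 1
Round 2: Briarlake=30 Dunmere=15 Greywater=18 → close Briarlake (overflow 17)
  30÷2 = 15 each, +1 to first 0
Round 3: Dunmere=30 Greywater=33 → close Greywater (overflow 27)
  33÷1 = 33 each, +1 to first 0

Closure order: Ironridge, Briarlake, Greywater
Last habitat: Dunmere with 63 animals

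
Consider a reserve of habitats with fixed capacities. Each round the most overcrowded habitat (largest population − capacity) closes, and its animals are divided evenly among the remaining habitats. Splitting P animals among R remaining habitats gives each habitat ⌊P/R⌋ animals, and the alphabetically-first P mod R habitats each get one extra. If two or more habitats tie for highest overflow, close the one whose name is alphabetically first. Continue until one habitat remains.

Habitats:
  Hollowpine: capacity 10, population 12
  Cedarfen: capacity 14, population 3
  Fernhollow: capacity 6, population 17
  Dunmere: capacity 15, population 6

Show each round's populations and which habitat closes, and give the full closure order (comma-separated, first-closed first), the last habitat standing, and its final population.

Closure order: Fernhollow, Hollowpine, Dunmere
Last habitat: Cedarfen with 38 animals

Round 1: Cedarfen=3 Dunmere=6 Fernhollow=17 Hollowpine=12 → close Fernhollow (overflow 11)
  17÷3 = 5 each, +1 to first 2
Round 2: Cedarfen=9 Dunmere=12 Hollowpine=17 → close Hollowpine (overflow 7)
  17÷2 = 8 each, +1 to first 1
Round 3: Cedarfen=18 Dunmere=20 → close Dunmere (overflow 5)
  20÷1 = 20 each, +1 to first 0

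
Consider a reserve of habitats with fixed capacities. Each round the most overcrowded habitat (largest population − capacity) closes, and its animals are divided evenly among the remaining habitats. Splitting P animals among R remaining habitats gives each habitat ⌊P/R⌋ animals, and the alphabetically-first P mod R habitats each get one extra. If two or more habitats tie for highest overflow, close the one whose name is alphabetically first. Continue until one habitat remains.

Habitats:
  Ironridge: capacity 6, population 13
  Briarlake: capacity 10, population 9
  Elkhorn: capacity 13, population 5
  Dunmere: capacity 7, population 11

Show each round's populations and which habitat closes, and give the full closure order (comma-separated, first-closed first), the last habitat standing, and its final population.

Round 1: Briarlake=9 Dunmere=11 Elkhorn=5 Ironridge=13 → close Ironridge (overflow 7)
  13÷3 = 4 each, +1 to first 1
Round 2: Briarlake=14 Dunmere=15 Elkhorn=9 → close Dunmere (overflow 8)
  15÷2 = 7 each, +1 to first 1
Round 3: Briarlake=22 Elkhorn=16 → close Briarlake (overflow 12)
  22÷1 = 22 each, +1 to first 0

Closure order: Ironridge, Dunmere, Briarlake
Last habitat: Elkhorn with 38 animals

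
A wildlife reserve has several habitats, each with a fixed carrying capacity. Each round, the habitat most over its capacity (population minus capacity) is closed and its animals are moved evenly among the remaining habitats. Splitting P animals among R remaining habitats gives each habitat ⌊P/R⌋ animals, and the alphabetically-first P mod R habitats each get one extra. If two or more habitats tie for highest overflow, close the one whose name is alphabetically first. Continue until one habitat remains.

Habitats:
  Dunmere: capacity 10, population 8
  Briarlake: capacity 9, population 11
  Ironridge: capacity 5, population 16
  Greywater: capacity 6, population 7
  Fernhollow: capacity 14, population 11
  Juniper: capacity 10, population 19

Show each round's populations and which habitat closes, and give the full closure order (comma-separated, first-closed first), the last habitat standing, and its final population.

Closure order: Ironridge, Juniper, Briarlake, Greywater, Dunmere
Last habitat: Fernhollow with 72 animals

Round 1: Briarlake=11 Dunmere=8 Fernhollow=11 Greywater=7 Ironridge=16 Juniper=19 → close Ironridge (overflow 11)
  16÷5 = 3 each, +1 to first 1
Round 2: Briarlake=15 Dunmere=11 Fernhollow=14 Greywater=10 Juniper=22 → close Juniper (overflow 12)
  22÷4 = 5 each, +1 to first 2
Round 3: Briarlake=21 Dunmere=17 Fernhollow=19 Greywater=15 → close Briarlake (overflow 12)
  21÷3 = 7 each, +1 to first 0
Round 4: Dunmere=24 Fernhollow=26 Greywater=22 → close Greywater (overflow 16)
  22÷2 = 11 each, +1 to first 0
Round 5: Dunmere=35 Fernhollow=37 → close Dunmere (overflow 25)
  35÷1 = 35 each, +1 to first 0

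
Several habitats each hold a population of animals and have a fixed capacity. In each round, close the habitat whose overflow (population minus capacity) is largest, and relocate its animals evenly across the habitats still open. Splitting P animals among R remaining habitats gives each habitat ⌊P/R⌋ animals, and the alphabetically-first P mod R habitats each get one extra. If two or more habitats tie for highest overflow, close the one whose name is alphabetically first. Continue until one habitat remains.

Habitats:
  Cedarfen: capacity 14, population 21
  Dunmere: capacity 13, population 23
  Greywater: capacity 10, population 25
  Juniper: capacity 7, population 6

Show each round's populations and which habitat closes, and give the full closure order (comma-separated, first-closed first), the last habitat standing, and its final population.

Closure order: Greywater, Dunmere, Cedarfen
Last habitat: Juniper with 75 animals

Round 1: Cedarfen=21 Dunmere=23 Greywater=25 Juniper=6 → close Greywater (overflow 15)
  25÷3 = 8 each, +1 to first 1
Round 2: Cedarfen=30 Dunmere=31 Juniper=14 → close Dunmere (overflow 18)
  31÷2 = 15 each, +1 to first 1
Round 3: Cedarfen=46 Juniper=29 → close Cedarfen (overflow 32)
  46÷1 = 46 each, +1 to first 0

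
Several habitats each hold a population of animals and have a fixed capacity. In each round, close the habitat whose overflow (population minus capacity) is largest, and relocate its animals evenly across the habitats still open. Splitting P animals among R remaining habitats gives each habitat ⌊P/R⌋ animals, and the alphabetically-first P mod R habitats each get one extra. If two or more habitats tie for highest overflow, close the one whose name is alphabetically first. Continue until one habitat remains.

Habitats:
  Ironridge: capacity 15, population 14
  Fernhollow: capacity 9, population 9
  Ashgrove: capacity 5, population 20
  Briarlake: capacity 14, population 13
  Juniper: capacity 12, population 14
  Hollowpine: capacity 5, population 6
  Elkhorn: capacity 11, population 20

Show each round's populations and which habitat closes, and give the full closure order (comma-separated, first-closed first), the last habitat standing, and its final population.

Round 1: Ashgrove=20 Briarlake=13 Elkhorn=20 Fernhollow=9 Hollowpine=6 Ironridge=14 Juniper=14 → close Ashgrove (overflow 15)
  20÷6 = 3 each, +1 to first 2
Round 2: Briarlake=17 Elkhorn=24 Fernhollow=12 Hollowpine=9 Ironridge=17 Juniper=17 → close Elkhorn (overflow 13)
  24÷5 = 4 each, +1 to first 4
Round 3: Briarlake=22 Fernhollow=17 Hollowpine=14 Ironridge=22 Juniper=21 → close Hollowpine (overflow 9)
  14÷4 = 3 each, +1 to first 2
Round 4: Briarlake=26 Fernhollow=21 Ironridge=25 Juniper=24 → close Briarlake (overflow 12)
  26÷3 = 8 each, +1 to first 2
Round 5: Fernhollow=30 Ironridge=34 Juniper=32 → close Fernhollow (overflow 21)
  30÷2 = 15 each, +1 to first 0
Round 6: Ironridge=49 Juniper=47 → close Juniper (overflow 35)
  47÷1 = 47 each, +1 to first 0

Closure order: Ashgrove, Elkhorn, Hollowpine, Briarlake, Fernhollow, Juniper
Last habitat: Ironridge with 96 animals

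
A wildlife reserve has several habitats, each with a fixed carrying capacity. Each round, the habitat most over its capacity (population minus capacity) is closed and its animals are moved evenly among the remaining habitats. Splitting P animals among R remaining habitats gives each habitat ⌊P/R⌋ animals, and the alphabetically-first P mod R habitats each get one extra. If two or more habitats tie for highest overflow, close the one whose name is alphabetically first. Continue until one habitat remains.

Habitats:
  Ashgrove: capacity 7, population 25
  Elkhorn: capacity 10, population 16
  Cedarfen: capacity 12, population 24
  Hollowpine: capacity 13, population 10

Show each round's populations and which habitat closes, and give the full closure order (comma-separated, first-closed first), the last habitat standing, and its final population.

Closure order: Ashgrove, Cedarfen, Elkhorn
Last habitat: Hollowpine with 75 animals

Round 1: Ashgrove=25 Cedarfen=24 Elkhorn=16 Hollowpine=10 → close Ashgrove (overflow 18)
  25÷3 = 8 each, +1 to first 1
Round 2: Cedarfen=33 Elkhorn=24 Hollowpine=18 → close Cedarfen (overflow 21)
  33÷2 = 16 each, +1 to first 1
Round 3: Elkhorn=41 Hollowpine=34 → close Elkhorn (overflow 31)
  41÷1 = 41 each, +1 to first 0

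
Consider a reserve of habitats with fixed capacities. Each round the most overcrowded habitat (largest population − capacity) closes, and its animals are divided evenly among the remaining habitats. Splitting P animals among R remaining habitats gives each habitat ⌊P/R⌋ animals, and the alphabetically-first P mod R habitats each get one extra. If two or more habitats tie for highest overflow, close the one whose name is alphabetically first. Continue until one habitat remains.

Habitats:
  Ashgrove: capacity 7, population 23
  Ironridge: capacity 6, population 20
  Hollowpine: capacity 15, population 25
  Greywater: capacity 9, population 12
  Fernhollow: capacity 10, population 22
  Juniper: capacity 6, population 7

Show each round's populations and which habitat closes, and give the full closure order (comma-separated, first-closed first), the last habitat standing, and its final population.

Round 1: Ashgrove=23 Fernhollow=22 Greywater=12 Hollowpine=25 Ironridge=20 Juniper=7 → close Ashgrove (overflow 16)
  23÷5 = 4 each, +1 to first 3
Round 2: Fernhollow=27 Greywater=17 Hollowpine=30 Ironridge=24 Juniper=11 → close Ironridge (overflow 18)
  24÷4 = 6 each, +1 to first 0
Round 3: Fernhollow=33 Greywater=23 Hollowpine=36 Juniper=17 → close Fernhollow (overflow 23)
  33÷3 = 11 each, +1 to first 0
Round 4: Greywater=34 Hollowpine=47 Juniper=28 → close Hollowpine (overflow 32)
  47÷2 = 23 each, +1 to first 1
Round 5: Greywater=58 Juniper=51 → close Greywater (overflow 49)
  58÷1 = 58 each, +1 to first 0

Closure order: Ashgrove, Ironridge, Fernhollow, Hollowpine, Greywater
Last habitat: Juniper with 109 animals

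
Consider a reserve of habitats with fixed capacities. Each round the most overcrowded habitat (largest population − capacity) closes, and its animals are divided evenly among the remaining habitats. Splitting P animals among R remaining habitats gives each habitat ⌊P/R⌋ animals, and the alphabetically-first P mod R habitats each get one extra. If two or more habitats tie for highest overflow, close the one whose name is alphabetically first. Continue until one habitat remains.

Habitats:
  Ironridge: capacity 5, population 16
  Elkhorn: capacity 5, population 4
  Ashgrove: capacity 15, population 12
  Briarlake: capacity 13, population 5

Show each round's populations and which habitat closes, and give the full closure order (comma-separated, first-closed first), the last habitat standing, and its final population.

Closure order: Ironridge, Elkhorn, Ashgrove
Last habitat: Briarlake with 37 animals

Round 1: Ashgrove=12 Briarlake=5 Elkhorn=4 Ironridge=16 → close Ironridge (overflow 11)
  16÷3 = 5 each, +1 to first 1
Round 2: Ashgrove=18 Briarlake=10 Elkhorn=9 → close Elkhorn (overflow 4)
  9÷2 = 4 each, +1 to first 1
Round 3: Ashgrove=23 Briarlake=14 → close Ashgrove (overflow 8)
  23÷1 = 23 each, +1 to first 0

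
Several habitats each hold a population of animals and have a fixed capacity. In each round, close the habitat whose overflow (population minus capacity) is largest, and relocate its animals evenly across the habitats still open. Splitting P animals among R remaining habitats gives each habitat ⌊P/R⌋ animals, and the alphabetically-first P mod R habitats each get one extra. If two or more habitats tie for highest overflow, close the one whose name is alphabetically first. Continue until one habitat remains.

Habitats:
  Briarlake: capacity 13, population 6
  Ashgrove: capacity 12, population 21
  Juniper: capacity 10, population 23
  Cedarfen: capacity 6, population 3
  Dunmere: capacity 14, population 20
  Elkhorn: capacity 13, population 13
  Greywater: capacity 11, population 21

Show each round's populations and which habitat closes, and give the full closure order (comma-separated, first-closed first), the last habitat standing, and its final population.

Closure order: Juniper, Ashgrove, Greywater, Dunmere, Elkhorn, Cedarfen
Last habitat: Briarlake with 107 animals

Round 1: Ashgrove=21 Briarlake=6 Cedarfen=3 Dunmere=20 Elkhorn=13 Greywater=21 Juniper=23 → close Juniper (overflow 13)
  23÷6 = 3 each, +1 to first 5
Round 2: Ashgrove=25 Briarlake=10 Cedarfen=7 Dunmere=24 Elkhorn=17 Greywater=24 → close Ashgrove (overflow 13)
  25÷5 = 5 each, +1 to first 0
Round 3: Briarlake=15 Cedarfen=12 Dunmere=29 Elkhorn=22 Greywater=29 → close Greywater (overflow 18)
  29÷4 = 7 each, +1 to first 1
Round 4: Briarlake=23 Cedarfen=19 Dunmere=36 Elkhorn=29 → close Dunmere (overflow 22)
  36÷3 = 12 each, +1 to first 0
Round 5: Briarlake=35 Cedarfen=31 Elkhorn=41 → close Elkhorn (overflow 28)
  41÷2 = 20 each, +1 to first 1
Round 6: Briarlake=56 Cedarfen=51 → close Cedarfen (overflow 45)
  51÷1 = 51 each, +1 to first 0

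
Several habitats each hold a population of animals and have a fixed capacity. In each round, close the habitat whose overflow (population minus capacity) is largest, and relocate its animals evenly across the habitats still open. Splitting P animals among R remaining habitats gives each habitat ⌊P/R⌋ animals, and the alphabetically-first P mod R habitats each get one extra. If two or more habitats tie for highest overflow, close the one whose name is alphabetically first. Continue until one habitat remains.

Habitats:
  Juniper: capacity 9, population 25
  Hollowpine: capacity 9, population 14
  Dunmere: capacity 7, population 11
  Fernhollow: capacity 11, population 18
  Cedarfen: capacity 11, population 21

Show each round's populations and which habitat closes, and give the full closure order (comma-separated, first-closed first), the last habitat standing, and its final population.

Closure order: Juniper, Cedarfen, Fernhollow, Dunmere
Last habitat: Hollowpine with 89 animals

Round 1: Cedarfen=21 Dunmere=11 Fernhollow=18 Hollowpine=14 Juniper=25 → close Juniper (overflow 16)
  25÷4 = 6 each, +1 to first 1
Round 2: Cedarfen=28 Dunmere=17 Fernhollow=24 Hollowpine=20 → close Cedarfen (overflow 17)
  28÷3 = 9 each, +1 to first 1
Round 3: Dunmere=27 Fernhollow=33 Hollowpine=29 → close Fernhollow (overflow 22)
  33÷2 = 16 each, +1 to first 1
Round 4: Dunmere=44 Hollowpine=45 → close Dunmere (overflow 37)
  44÷1 = 44 each, +1 to first 0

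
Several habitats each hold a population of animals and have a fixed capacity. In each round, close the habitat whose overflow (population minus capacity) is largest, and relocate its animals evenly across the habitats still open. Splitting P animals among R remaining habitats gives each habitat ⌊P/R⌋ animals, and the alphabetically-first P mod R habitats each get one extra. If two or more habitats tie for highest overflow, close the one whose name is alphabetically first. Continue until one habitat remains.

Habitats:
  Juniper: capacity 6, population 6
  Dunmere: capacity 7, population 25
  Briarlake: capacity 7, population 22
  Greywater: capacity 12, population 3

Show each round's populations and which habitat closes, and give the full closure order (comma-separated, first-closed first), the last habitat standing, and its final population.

Round 1: Briarlake=22 Dunmere=25 Greywater=3 Juniper=6 → close Dunmere (overflow 18)
  25÷3 = 8 each, +1 to first 1
Round 2: Briarlake=31 Greywater=11 Juniper=14 → close Briarlake (overflow 24)
  31÷2 = 15 each, +1 to first 1
Round 3: Greywater=27 Juniper=29 → close Juniper (overflow 23)
  29÷1 = 29 each, +1 to first 0

Closure order: Dunmere, Briarlake, Juniper
Last habitat: Greywater with 56 animals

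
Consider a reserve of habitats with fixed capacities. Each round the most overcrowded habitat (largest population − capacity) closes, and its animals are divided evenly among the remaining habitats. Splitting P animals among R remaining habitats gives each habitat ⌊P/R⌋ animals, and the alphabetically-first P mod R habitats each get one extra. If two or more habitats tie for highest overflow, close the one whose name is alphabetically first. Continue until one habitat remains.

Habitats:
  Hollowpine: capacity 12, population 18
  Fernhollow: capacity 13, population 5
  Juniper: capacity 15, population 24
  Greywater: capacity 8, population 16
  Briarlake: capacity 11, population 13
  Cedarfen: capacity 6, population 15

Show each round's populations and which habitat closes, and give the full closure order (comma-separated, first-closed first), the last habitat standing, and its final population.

Closure order: Cedarfen, Juniper, Greywater, Hollowpine, Briarlake
Last habitat: Fernhollow with 91 animals

Round 1: Briarlake=13 Cedarfen=15 Fernhollow=5 Greywater=16 Hollowpine=18 Juniper=24 → close Cedarfen (overflow 9)
  15÷5 = 3 each, +1 to first 0
Round 2: Briarlake=16 Fernhollow=8 Greywater=19 Hollowpine=21 Juniper=27 → close Juniper (overflow 12)
  27÷4 = 6 each, +1 to first 3
Round 3: Briarlake=23 Fernhollow=15 Greywater=26 Hollowpine=27 → close Greywater (overflow 18)
  26÷3 = 8 each, +1 to first 2
Round 4: Briarlake=32 Fernhollow=24 Hollowpine=35 → close Hollowpine (overflow 23)
  35÷2 = 17 each, +1 to first 1
Round 5: Briarlake=50 Fernhollow=41 → close Briarlake (overflow 39)
  50÷1 = 50 each, +1 to first 0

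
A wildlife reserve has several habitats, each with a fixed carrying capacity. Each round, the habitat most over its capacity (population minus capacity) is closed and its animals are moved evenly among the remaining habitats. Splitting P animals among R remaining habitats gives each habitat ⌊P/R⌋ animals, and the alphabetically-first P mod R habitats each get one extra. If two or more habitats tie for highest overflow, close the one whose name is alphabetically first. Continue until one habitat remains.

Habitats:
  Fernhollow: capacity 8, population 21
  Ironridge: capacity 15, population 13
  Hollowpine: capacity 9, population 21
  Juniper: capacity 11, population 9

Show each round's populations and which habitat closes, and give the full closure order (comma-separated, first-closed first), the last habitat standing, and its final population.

Closure order: Fernhollow, Hollowpine, Ironridge
Last habitat: Juniper with 64 animals

Round 1: Fernhollow=21 Hollowpine=21 Ironridge=13 Juniper=9 → close Fernhollow (overflow 13)
  21÷3 = 7 each, +1 to first 0
Round 2: Hollowpine=28 Ironridge=20 Juniper=16 → close Hollowpine (overflow 19)
  28÷2 = 14 each, +1 to first 0
Round 3: Ironridge=34 Juniper=30 → close Ironridge (overflow 19)
  34÷1 = 34 each, +1 to first 0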